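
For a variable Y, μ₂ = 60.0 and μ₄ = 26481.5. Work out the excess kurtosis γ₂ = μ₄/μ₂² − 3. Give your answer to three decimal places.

μ₂² = 60.0² = 3600.00000
μ₄/μ₂² = 26481.5 / 3600.00000 = 7.35597
γ₂ = 7.35597 − 3 ≈ 4.356

4.356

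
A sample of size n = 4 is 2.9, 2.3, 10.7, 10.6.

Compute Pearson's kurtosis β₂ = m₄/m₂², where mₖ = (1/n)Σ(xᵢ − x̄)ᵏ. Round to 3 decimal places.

x̄ = 6.6250
Σ(xᵢ − x̄)² = 64.9875 ⇒ m₂ = 16.24688
Σ(xᵢ − x̄)⁴ = 1067.8399 ⇒ m₄ = 266.95998
m₂² = 263.96095
β₂ = m₄/m₂² = 266.95998 / 263.96095 ≈ 1.011

1.011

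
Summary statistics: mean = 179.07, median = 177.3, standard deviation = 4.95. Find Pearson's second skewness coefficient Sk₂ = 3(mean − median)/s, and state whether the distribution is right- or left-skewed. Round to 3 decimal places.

1.073, right-skewed

Sk₂ = 3(179.07 − 177.3) / 4.95 = 3 × 1.7700 / 4.95
    = 5.3100 / 4.95 ≈ 1.073
Sk₂ > 0 ⇒ mean > median ⇒ right-skewed (positive skew).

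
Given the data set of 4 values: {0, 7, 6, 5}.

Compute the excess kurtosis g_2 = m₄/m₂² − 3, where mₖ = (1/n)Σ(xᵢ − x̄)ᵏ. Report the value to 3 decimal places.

-0.839

x̄ = 4.5000
Σ(xᵢ − x̄)² = 29.0000 ⇒ m₂ = 7.25000
Σ(xᵢ − x̄)⁴ = 454.2500 ⇒ m₄ = 113.56250
m₂² = 52.56250
g_2 = m₄/m₂² − 3 = 2.16052 − 3 ≈ -0.839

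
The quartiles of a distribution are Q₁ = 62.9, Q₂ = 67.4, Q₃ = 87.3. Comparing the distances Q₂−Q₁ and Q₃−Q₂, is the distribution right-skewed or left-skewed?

right-skewed

Q₂ − Q₁ = 4.5;  Q₃ − Q₂ = 19.9
Q₃ − Q₂ > Q₂ − Q₁ ⇒ the upper half is more spread out ⇒ right-skewed.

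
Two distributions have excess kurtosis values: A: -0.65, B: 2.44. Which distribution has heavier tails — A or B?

B

Higher excess kurtosis ⇒ heavier tails relative to the normal distribution.
-0.65 vs 2.44: the larger is 2.44, so B has heavier tails. (B is leptokurtic — heavier-than-normal tails; the other is platykurtic.)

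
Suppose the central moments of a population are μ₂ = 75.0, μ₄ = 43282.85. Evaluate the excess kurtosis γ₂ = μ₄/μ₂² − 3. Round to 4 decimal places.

μ₂² = 75.0² = 5625.00000
μ₄/μ₂² = 43282.85 / 5625.00000 = 7.69473
γ₂ = 7.69473 − 3 ≈ 4.6947

4.6947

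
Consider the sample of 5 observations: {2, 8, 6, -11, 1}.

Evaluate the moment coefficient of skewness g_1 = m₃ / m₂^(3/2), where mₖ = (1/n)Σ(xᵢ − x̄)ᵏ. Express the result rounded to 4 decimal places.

-0.9606

x̄ = (2 + 8 + 6 - 11 + 1) / 5 = 1.2000
deviations (xᵢ − x̄): 0.8000, 6.8000, 4.8000, -12.2000, -0.2000
Σ(xᵢ − x̄)² = 218.8000 ⇒ m₂ = 218.8000/5 = 43.76000
Σ(xᵢ − x̄)³ = -1390.3200 ⇒ m₃ = -1390.3200/5 = -278.06400
m₂^(3/2) = 43.76000^(1.5) = 289.47827
g_1 = m₃ / m₂^(3/2) = -278.06400 / 289.47827 ≈ -0.9606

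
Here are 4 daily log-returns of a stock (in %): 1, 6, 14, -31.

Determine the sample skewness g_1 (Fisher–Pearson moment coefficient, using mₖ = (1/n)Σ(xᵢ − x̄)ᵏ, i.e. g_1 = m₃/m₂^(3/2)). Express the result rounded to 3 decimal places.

-0.901

x̄ = (1 + 6 + 14 - 31) / 4 = -2.5000
deviations (xᵢ − x̄): 3.5000, 8.5000, 16.5000, -28.5000
Σ(xᵢ − x̄)² = 1169.0000 ⇒ m₂ = 1169.0000/4 = 292.25000
Σ(xᵢ − x̄)³ = -18000.0000 ⇒ m₃ = -18000.0000/4 = -4500.00000
m₂^(3/2) = 292.25000^(1.5) = 4996.10756
g_1 = m₃ / m₂^(3/2) = -4500.00000 / 4996.10756 ≈ -0.901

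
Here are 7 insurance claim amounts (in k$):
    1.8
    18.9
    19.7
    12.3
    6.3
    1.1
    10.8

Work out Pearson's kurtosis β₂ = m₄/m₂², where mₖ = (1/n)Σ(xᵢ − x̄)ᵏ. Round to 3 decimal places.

1.582

x̄ = 10.1286
Σ(xᵢ − x̄)² = 339.2543 ⇒ m₂ = 48.46490
Σ(xᵢ − x̄)⁴ = 26005.7734 ⇒ m₄ = 3715.11049
m₂² = 2348.84633
β₂ = m₄/m₂² = 3715.11049 / 2348.84633 ≈ 1.582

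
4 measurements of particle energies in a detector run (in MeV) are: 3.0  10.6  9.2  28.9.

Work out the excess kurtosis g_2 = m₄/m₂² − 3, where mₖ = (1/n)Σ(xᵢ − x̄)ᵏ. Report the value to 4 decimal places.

-0.8421

x̄ = 12.9250
Σ(xᵢ − x̄)² = 372.9875 ⇒ m₂ = 93.24687
Σ(xᵢ − x̄)⁴ = 75052.4709 ⇒ m₄ = 18763.11773
m₂² = 8694.97970
g_2 = m₄/m₂² − 3 = 2.15793 − 3 ≈ -0.8421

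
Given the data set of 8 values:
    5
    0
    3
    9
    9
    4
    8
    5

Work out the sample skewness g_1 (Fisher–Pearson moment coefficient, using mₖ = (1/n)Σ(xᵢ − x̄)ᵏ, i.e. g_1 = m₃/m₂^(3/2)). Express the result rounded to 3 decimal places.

x̄ = (5 + 0 + 3 + 9 + 9 + 4 + 8 + 5) / 8 = 5.3750
deviations (xᵢ − x̄): -0.3750, -5.3750, -2.3750, 3.6250, 3.6250, -1.3750, 2.6250, -0.3750
Σ(xᵢ − x̄)² = 69.8750 ⇒ m₂ = 69.8750/8 = 8.73438
Σ(xᵢ − x̄)³ = -58.0313 ⇒ m₃ = -58.0313/8 = -7.25391
m₂^(3/2) = 8.73438^(1.5) = 25.81355
g_1 = m₃ / m₂^(3/2) = -7.25391 / 25.81355 ≈ -0.281

-0.281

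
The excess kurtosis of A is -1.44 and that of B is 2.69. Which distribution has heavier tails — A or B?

B

Higher excess kurtosis ⇒ heavier tails relative to the normal distribution.
-1.44 vs 2.69: the larger is 2.69, so B has heavier tails. (B is leptokurtic — heavier-than-normal tails; the other is platykurtic.)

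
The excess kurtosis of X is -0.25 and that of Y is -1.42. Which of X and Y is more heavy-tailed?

X

Higher excess kurtosis ⇒ heavier tails relative to the normal distribution.
-0.25 vs -1.42: the larger is -0.25, so X has heavier tails.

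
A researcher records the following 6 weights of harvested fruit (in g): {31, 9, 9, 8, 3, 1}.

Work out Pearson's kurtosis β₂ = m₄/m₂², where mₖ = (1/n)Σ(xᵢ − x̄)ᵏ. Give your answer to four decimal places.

3.5723

x̄ = 10.1667
Σ(xᵢ − x̄)² = 576.8333 ⇒ m₂ = 96.13889
Σ(xᵢ − x̄)⁴ = 198104.4861 ⇒ m₄ = 33017.41435
m₂² = 9242.68596
β₂ = m₄/m₂² = 33017.41435 / 9242.68596 ≈ 3.5723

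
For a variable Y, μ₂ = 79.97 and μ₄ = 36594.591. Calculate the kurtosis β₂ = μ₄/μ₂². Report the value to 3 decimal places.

5.722

μ₂² = 79.97² = 6395.20090
μ₄/μ₂² = 36594.591 / 6395.20090 = 5.72220
β₂ ≈ 5.722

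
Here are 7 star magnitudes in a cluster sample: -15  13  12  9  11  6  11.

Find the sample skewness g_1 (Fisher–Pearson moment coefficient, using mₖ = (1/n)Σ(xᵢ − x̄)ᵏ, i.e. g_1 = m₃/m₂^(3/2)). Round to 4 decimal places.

x̄ = (-15 + 13 + 12 + 9 + 11 + 6 + 11) / 7 = 6.7143
deviations (xᵢ − x̄): -21.7143, 6.2857, 5.2857, 2.2857, 4.2857, -0.7143, 4.2857
Σ(xᵢ − x̄)² = 581.4286 ⇒ m₂ = 581.4286/7 = 83.06122
Σ(xᵢ − x̄)³ = -9673.4694 ⇒ m₃ = -9673.4694/7 = -1381.92420
m₂^(3/2) = 83.06122^(1.5) = 757.00281
g_1 = m₃ / m₂^(3/2) = -1381.92420 / 757.00281 ≈ -1.8255

-1.8255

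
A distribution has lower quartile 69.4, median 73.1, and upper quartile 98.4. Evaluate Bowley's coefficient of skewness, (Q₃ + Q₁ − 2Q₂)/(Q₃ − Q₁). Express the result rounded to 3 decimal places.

numerator: Q₃ + Q₁ − 2Q₂ = 98.4 + 69.4 − 2×73.1 = 21.6000
denominator: Q₃ − Q₁ = 98.4 − 69.4 = 29.0000
Bowley skewness = 21.6000 / 29.0000 ≈ 0.745

0.745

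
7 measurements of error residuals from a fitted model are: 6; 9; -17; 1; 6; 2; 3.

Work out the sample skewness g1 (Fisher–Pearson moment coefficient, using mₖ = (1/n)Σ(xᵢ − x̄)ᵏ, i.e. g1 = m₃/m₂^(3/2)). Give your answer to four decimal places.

x̄ = (6 + 9 - 17 + 1 + 6 + 2 + 3) / 7 = 1.4286
deviations (xᵢ − x̄): 4.5714, 7.5714, -18.4286, -0.4286, 4.5714, 0.5714, 1.5714
Σ(xᵢ − x̄)² = 441.7143 ⇒ m₂ = 441.7143/7 = 63.10204
Σ(xᵢ − x̄)³ = -5629.4694 ⇒ m₃ = -5629.4694/7 = -804.20991
m₂^(3/2) = 63.10204^(1.5) = 501.26238
g1 = m₃ / m₂^(3/2) = -804.20991 / 501.26238 ≈ -1.6044

-1.6044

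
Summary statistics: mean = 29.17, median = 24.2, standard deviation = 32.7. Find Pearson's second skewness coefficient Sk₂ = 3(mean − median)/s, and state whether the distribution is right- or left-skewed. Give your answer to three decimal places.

Sk₂ = 3(29.17 − 24.2) / 32.7 = 3 × 4.9700 / 32.7
    = 14.9100 / 32.7 ≈ 0.456
Sk₂ > 0 ⇒ mean > median ⇒ right-skewed (positive skew).

0.456, right-skewed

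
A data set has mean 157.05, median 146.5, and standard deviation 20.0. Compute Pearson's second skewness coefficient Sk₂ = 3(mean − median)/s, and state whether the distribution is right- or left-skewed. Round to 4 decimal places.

Sk₂ = 3(157.05 − 146.5) / 20.0 = 3 × 10.5500 / 20.0
    = 31.6500 / 20.0 ≈ 1.5825
Sk₂ > 0 ⇒ mean > median ⇒ right-skewed (positive skew).

1.5825, right-skewed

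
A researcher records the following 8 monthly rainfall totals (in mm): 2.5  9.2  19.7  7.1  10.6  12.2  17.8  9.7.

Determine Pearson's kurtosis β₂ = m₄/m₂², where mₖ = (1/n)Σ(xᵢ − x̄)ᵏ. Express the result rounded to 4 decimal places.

2.2718

x̄ = 11.1000
Σ(xᵢ − x̄)² = 215.8400 ⇒ m₂ = 26.98000
Σ(xᵢ − x̄)⁴ = 13229.6756 ⇒ m₄ = 1653.70945
m₂² = 727.92040
β₂ = m₄/m₂² = 1653.70945 / 727.92040 ≈ 2.2718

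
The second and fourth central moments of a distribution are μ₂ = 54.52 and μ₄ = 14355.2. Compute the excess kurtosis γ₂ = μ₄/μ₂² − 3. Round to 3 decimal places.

μ₂² = 54.52² = 2972.43040
μ₄/μ₂² = 14355.2 / 2972.43040 = 4.82945
γ₂ = 4.82945 − 3 ≈ 1.829

1.829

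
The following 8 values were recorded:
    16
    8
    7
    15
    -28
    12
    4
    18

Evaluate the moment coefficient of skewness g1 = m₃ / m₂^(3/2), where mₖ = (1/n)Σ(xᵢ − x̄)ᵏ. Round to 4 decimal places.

x̄ = (16 + 8 + 7 + 15 - 28 + 12 + 4 + 18) / 8 = 6.5000
deviations (xᵢ − x̄): 9.5000, 1.5000, 0.5000, 8.5000, -34.5000, 5.5000, -2.5000, 11.5000
Σ(xᵢ − x̄)² = 1524.0000 ⇒ m₂ = 1524.0000/8 = 190.50000
Σ(xᵢ − x̄)³ = -37917.0000 ⇒ m₃ = -37917.0000/8 = -4739.62500
m₂^(3/2) = 190.50000^(1.5) = 2629.31410
g1 = m₃ / m₂^(3/2) = -4739.62500 / 2629.31410 ≈ -1.8026

-1.8026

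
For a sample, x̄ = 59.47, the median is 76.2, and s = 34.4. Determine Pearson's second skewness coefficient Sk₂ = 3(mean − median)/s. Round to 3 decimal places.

-1.459

Sk₂ = 3(59.47 − 76.2) / 34.4 = 3 × -16.7300 / 34.4
    = -50.1900 / 34.4 ≈ -1.459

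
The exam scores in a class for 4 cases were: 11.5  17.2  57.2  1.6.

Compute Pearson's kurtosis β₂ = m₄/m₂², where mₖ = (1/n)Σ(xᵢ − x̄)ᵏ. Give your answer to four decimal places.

x̄ = 21.8750
Σ(xᵢ − x̄)² = 1788.4275 ⇒ m₂ = 447.10688
Σ(xᵢ − x̄)⁴ = 1738191.0028 ⇒ m₄ = 434547.75070
m₂² = 199904.55767
β₂ = m₄/m₂² = 434547.75070 / 199904.55767 ≈ 2.1738

2.1738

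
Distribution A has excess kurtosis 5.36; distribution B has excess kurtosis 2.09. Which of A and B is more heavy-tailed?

A

Higher excess kurtosis ⇒ heavier tails relative to the normal distribution.
5.36 vs 2.09: the larger is 5.36, so A has heavier tails.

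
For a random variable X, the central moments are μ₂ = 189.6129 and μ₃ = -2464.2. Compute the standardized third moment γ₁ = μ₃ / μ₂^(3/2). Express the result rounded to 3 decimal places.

-0.944

σ = √μ₂ = √189.6129 = 13.77000
σ³ = μ₂^(3/2) = 2610.96963
γ₁ = μ₃/σ³ = -2464.2 / 2610.96963 ≈ -0.944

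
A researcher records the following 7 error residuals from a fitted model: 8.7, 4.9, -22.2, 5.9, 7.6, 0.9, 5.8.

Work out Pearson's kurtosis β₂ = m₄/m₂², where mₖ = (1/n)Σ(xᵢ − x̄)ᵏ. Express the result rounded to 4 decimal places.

x̄ = 1.6571
Σ(xᵢ − x̄)² = 700.3371 ⇒ m₂ = 100.04816
Σ(xᵢ − x̄)⁴ = 328384.0555 ⇒ m₄ = 46912.00792
m₂² = 10009.63497
β₂ = m₄/m₂² = 46912.00792 / 10009.63497 ≈ 4.6867

4.6867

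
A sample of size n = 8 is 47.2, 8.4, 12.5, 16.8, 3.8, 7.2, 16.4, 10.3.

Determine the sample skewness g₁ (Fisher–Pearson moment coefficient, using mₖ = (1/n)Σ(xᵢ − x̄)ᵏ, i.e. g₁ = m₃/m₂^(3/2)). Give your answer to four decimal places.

1.8020

x̄ = (47.2 + 8.4 + 12.5 + 16.8 + 3.8 + 7.2 + 16.4 + 10.3) / 8 = 15.3250
deviations (xᵢ − x̄): 31.8750, -6.9250, -2.8250, 1.4750, -11.5250, -8.1250, 1.0750, -5.0250
Σ(xᵢ − x̄)² = 1299.3750 ⇒ m₂ = 1299.3750/8 = 162.42188
Σ(xᵢ − x̄)³ = 29841.2348 ⇒ m₃ = 29841.2348/8 = 3730.15434
m₂^(3/2) = 162.42188^(1.5) = 2069.98300
g₁ = m₃ / m₂^(3/2) = 3730.15434 / 2069.98300 ≈ 1.8020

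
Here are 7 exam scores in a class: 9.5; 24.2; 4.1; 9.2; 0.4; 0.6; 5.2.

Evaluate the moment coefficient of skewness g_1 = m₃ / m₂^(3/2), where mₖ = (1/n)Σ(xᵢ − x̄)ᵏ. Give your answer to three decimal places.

1.258

x̄ = (9.5 + 24.2 + 4.1 + 9.2 + 0.4 + 0.6 + 5.2) / 7 = 7.6000
deviations (xᵢ − x̄): 1.9000, 16.6000, -3.5000, 1.6000, -7.2000, -7.0000, -2.4000
Σ(xᵢ − x̄)² = 400.5800 ⇒ m₂ = 400.5800/7 = 57.22571
Σ(xᵢ − x̄)³ = 3812.3040 ⇒ m₃ = 3812.3040/7 = 544.61486
m₂^(3/2) = 57.22571^(1.5) = 432.89925
g_1 = m₃ / m₂^(3/2) = 544.61486 / 432.89925 ≈ 1.258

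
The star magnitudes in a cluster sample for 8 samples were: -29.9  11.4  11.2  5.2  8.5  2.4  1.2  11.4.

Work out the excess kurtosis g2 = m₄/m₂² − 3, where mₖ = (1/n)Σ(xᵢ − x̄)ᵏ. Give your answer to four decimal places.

2.1849

x̄ = 2.6750
Σ(xᵢ − x̄)² = 1328.6150 ⇒ m₂ = 166.07687
Σ(xᵢ − x̄)⁴ = 1144066.8463 ⇒ m₄ = 143008.35579
m₂² = 27581.52841
g2 = m₄/m₂² − 3 = 5.18493 − 3 ≈ 2.1849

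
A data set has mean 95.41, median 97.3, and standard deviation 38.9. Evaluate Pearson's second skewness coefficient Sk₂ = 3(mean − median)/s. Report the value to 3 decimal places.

Sk₂ = 3(95.41 − 97.3) / 38.9 = 3 × -1.8900 / 38.9
    = -5.6700 / 38.9 ≈ -0.146

-0.146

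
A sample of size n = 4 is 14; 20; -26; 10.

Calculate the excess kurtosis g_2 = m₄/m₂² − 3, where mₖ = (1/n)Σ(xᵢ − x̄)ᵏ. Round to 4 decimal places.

-0.7629

x̄ = 4.5000
Σ(xᵢ − x̄)² = 1291.0000 ⇒ m₂ = 322.75000
Σ(xᵢ − x̄)⁴ = 932145.2500 ⇒ m₄ = 233036.31250
m₂² = 104167.56250
g_2 = m₄/m₂² − 3 = 2.23713 − 3 ≈ -0.7629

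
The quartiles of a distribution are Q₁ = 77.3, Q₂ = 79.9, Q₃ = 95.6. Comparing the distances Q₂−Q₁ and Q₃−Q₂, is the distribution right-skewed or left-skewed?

Q₂ − Q₁ = 2.6;  Q₃ − Q₂ = 15.7
Q₃ − Q₂ > Q₂ − Q₁ ⇒ the upper half is more spread out ⇒ right-skewed.

right-skewed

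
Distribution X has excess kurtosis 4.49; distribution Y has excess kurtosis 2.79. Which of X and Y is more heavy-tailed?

Higher excess kurtosis ⇒ heavier tails relative to the normal distribution.
4.49 vs 2.79: the larger is 4.49, so X has heavier tails.

X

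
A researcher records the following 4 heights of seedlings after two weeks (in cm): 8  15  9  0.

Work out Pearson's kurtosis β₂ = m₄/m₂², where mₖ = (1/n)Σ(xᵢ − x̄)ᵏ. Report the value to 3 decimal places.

x̄ = 8.0000
Σ(xᵢ − x̄)² = 114.0000 ⇒ m₂ = 28.50000
Σ(xᵢ − x̄)⁴ = 6498.0000 ⇒ m₄ = 1624.50000
m₂² = 812.25000
β₂ = m₄/m₂² = 1624.50000 / 812.25000 ≈ 2.000

2.000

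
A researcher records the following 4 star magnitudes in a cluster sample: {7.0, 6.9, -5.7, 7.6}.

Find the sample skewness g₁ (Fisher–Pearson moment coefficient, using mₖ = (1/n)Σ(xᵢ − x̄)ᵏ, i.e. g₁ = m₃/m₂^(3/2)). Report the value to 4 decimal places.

-1.1466

x̄ = (7.0 + 6.9 - 5.7 + 7.6) / 4 = 3.9500
deviations (xᵢ − x̄): 3.0500, 2.9500, -9.6500, 3.6500
Σ(xᵢ − x̄)² = 124.4500 ⇒ m₂ = 124.4500/4 = 31.11250
Σ(xᵢ − x̄)³ = -795.9600 ⇒ m₃ = -795.9600/4 = -198.99000
m₂^(3/2) = 31.11250^(1.5) = 173.54111
g₁ = m₃ / m₂^(3/2) = -198.99000 / 173.54111 ≈ -1.1466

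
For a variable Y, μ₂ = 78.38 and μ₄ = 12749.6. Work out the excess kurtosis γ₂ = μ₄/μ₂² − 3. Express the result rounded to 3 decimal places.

-0.925

μ₂² = 78.38² = 6143.42440
μ₄/μ₂² = 12749.6 / 6143.42440 = 2.07532
γ₂ = 2.07532 − 3 ≈ -0.925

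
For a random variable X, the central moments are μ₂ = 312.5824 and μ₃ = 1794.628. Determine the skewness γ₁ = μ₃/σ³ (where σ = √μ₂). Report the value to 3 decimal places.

σ = √μ₂ = √312.5824 = 17.68000
σ³ = μ₂^(3/2) = 5526.45683
γ₁ = μ₃/σ³ = 1794.628 / 5526.45683 ≈ 0.325

0.325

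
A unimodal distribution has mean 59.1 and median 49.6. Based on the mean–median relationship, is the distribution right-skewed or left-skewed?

mean − median = 59.1 − 49.6 = 9.5
mean > median ⇒ the longer tail is on the right ⇒ right-skewed (positively skewed).

right-skewed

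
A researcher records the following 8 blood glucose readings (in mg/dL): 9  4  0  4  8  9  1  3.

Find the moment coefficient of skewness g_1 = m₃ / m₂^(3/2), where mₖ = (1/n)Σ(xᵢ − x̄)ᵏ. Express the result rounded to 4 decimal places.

0.0752

x̄ = (9 + 4 + 0 + 4 + 8 + 9 + 1 + 3) / 8 = 4.7500
deviations (xᵢ − x̄): 4.2500, -0.7500, -4.7500, -0.7500, 3.2500, 4.2500, -3.7500, -1.7500
Σ(xᵢ − x̄)² = 87.5000 ⇒ m₂ = 87.5000/8 = 10.93750
Σ(xᵢ − x̄)³ = 21.7500 ⇒ m₃ = 21.7500/8 = 2.71875
m₂^(3/2) = 10.93750^(1.5) = 36.17238
g_1 = m₃ / m₂^(3/2) = 2.71875 / 36.17238 ≈ 0.0752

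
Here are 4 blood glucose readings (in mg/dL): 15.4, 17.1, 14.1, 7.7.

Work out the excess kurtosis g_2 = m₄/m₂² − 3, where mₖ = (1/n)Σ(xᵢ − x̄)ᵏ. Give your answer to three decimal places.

x̄ = 13.5750
Σ(xᵢ − x̄)² = 50.5475 ⇒ m₂ = 12.63688
Σ(xᵢ − x̄)⁴ = 1356.8936 ⇒ m₄ = 339.22339
m₂² = 159.69061
g_2 = m₄/m₂² − 3 = 2.12425 − 3 ≈ -0.876

-0.876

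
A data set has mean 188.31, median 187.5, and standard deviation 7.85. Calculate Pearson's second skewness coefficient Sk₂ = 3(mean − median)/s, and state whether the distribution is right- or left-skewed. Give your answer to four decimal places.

Sk₂ = 3(188.31 − 187.5) / 7.85 = 3 × 0.8100 / 7.85
    = 2.4300 / 7.85 ≈ 0.3096
Sk₂ > 0 ⇒ mean > median ⇒ right-skewed (positive skew).

0.3096, right-skewed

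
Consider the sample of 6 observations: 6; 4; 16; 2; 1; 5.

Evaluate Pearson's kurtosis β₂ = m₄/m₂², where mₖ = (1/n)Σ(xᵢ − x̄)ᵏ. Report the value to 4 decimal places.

x̄ = 5.6667
Σ(xᵢ − x̄)² = 145.3333 ⇒ m₂ = 24.22222
Σ(xᵢ − x̄)⁴ = 12064.4444 ⇒ m₄ = 2010.74074
m₂² = 586.71605
β₂ = m₄/m₂² = 2010.74074 / 586.71605 ≈ 3.4271

3.4271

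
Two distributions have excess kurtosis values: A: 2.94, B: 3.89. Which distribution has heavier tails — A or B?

Higher excess kurtosis ⇒ heavier tails relative to the normal distribution.
2.94 vs 3.89: the larger is 3.89, so B has heavier tails.

B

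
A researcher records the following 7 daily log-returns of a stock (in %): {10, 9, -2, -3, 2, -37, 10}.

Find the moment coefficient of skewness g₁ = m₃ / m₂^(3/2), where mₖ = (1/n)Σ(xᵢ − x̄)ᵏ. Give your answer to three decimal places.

-1.585

x̄ = (10 + 9 - 2 - 3 + 2 - 37 + 10) / 7 = -1.5714
deviations (xᵢ − x̄): 11.5714, 10.5714, -0.4286, -1.4286, 3.5714, -35.4286, 11.5714
Σ(xᵢ − x̄)² = 1649.7143 ⇒ m₂ = 1649.7143/7 = 235.67347
Σ(xᵢ − x̄)³ = -40146.6122 ⇒ m₃ = -40146.6122/7 = -5735.23032
m₂^(3/2) = 235.67347^(1.5) = 3617.97901
g₁ = m₃ / m₂^(3/2) = -5735.23032 / 3617.97901 ≈ -1.585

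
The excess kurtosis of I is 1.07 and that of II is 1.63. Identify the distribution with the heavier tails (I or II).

II

Higher excess kurtosis ⇒ heavier tails relative to the normal distribution.
1.07 vs 1.63: the larger is 1.63, so II has heavier tails.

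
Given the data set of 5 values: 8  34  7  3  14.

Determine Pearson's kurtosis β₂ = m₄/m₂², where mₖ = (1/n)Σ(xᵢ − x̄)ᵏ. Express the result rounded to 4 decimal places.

2.7549

x̄ = 13.2000
Σ(xᵢ − x̄)² = 602.8000 ⇒ m₂ = 120.56000
Σ(xᵢ − x̄)⁴ = 200210.8960 ⇒ m₄ = 40042.17920
m₂² = 14534.71360
β₂ = m₄/m₂² = 40042.17920 / 14534.71360 ≈ 2.7549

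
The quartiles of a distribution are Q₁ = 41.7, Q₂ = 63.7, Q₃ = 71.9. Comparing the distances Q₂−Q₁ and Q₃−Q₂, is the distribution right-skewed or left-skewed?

left-skewed

Q₂ − Q₁ = 22.0;  Q₃ − Q₂ = 8.2
Q₂ − Q₁ > Q₃ − Q₂ ⇒ the lower half is more spread out ⇒ left-skewed.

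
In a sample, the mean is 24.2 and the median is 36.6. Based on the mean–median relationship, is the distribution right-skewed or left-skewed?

mean − median = 24.2 − 36.6 = -12.4
mean < median ⇒ the longer tail is on the left ⇒ left-skewed (negatively skewed).

left-skewed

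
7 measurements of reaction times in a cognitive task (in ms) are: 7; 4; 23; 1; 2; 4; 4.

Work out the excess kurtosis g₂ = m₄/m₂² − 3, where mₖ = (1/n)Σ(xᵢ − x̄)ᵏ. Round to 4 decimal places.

1.6021

x̄ = 6.4286
Σ(xᵢ − x̄)² = 341.7143 ⇒ m₂ = 48.81633
Σ(xᵢ − x̄)⁴ = 76769.4344 ⇒ m₄ = 10967.06206
m₂² = 2383.03374
g₂ = m₄/m₂² − 3 = 4.60214 − 3 ≈ 1.6021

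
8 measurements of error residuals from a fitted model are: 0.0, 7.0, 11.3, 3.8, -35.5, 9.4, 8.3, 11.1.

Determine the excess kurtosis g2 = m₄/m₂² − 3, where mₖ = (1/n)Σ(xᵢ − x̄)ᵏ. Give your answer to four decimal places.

x̄ = 1.9250
Σ(xᵢ − x̄)² = 1702.1950 ⇒ m₂ = 212.77437
Σ(xᵢ − x̄)⁴ = 1982040.4766 ⇒ m₄ = 247755.05958
m₂² = 45272.93466
g2 = m₄/m₂² − 3 = 5.47248 − 3 ≈ 2.4725

2.4725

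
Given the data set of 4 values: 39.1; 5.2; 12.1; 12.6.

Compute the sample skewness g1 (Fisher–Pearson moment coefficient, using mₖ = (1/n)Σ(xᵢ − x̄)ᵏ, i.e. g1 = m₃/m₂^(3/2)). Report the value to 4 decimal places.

x̄ = (39.1 + 5.2 + 12.1 + 12.6) / 4 = 17.2500
deviations (xᵢ − x̄): 21.8500, -12.0500, -5.1500, -4.6500
Σ(xᵢ − x̄)² = 670.7700 ⇒ m₂ = 670.7700/4 = 167.69250
Σ(xᵢ − x̄)³ = 8444.8560 ⇒ m₃ = 8444.8560/4 = 2111.21400
m₂^(3/2) = 167.69250^(1.5) = 2171.55313
g1 = m₃ / m₂^(3/2) = 2111.21400 / 2171.55313 ≈ 0.9722

0.9722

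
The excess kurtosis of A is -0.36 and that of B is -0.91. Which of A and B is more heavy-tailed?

A

Higher excess kurtosis ⇒ heavier tails relative to the normal distribution.
-0.36 vs -0.91: the larger is -0.36, so A has heavier tails.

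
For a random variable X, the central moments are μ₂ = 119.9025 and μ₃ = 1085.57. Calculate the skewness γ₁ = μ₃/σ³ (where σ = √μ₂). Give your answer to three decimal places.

σ = √μ₂ = √119.9025 = 10.95000
σ³ = μ₂^(3/2) = 1312.93238
γ₁ = μ₃/σ³ = 1085.57 / 1312.93238 ≈ 0.827

0.827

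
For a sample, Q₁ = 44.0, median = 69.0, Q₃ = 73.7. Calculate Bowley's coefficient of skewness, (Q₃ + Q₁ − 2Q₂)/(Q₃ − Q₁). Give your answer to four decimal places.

numerator: Q₃ + Q₁ − 2Q₂ = 73.7 + 44.0 − 2×69.0 = -20.3000
denominator: Q₃ − Q₁ = 73.7 − 44.0 = 29.7000
Bowley skewness = -20.3000 / 29.7000 ≈ -0.6835

-0.6835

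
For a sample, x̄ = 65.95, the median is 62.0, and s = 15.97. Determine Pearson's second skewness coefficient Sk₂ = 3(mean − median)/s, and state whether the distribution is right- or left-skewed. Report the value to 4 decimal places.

0.7420, right-skewed

Sk₂ = 3(65.95 − 62.0) / 15.97 = 3 × 3.9500 / 15.97
    = 11.8500 / 15.97 ≈ 0.7420
Sk₂ > 0 ⇒ mean > median ⇒ right-skewed (positive skew).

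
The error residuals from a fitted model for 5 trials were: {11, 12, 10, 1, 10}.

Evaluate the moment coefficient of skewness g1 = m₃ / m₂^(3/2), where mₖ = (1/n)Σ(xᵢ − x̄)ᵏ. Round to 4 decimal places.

-1.3671

x̄ = (11 + 12 + 10 + 1 + 10) / 5 = 8.8000
deviations (xᵢ − x̄): 2.2000, 3.2000, 1.2000, -7.8000, 1.2000
Σ(xᵢ − x̄)² = 78.8000 ⇒ m₂ = 78.8000/5 = 15.76000
Σ(xᵢ − x̄)³ = -427.6800 ⇒ m₃ = -427.6800/5 = -85.53600
m₂^(3/2) = 15.76000^(1.5) = 62.56541
g1 = m₃ / m₂^(3/2) = -85.53600 / 62.56541 ≈ -1.3671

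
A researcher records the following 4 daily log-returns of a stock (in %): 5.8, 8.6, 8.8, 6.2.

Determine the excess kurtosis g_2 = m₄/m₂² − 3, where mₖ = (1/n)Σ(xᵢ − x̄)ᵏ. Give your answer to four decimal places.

x̄ = 7.3500
Σ(xᵢ − x̄)² = 7.3900 ⇒ m₂ = 1.84750
Σ(xᵢ − x̄)⁴ = 14.3829 ⇒ m₄ = 3.59573
m₂² = 3.41326
g_2 = m₄/m₂² − 3 = 1.05346 − 3 ≈ -1.9465

-1.9465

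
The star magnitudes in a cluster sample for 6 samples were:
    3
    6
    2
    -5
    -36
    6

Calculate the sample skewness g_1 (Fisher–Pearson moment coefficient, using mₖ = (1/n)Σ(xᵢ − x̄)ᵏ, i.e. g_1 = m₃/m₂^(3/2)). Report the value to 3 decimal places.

-1.561

x̄ = (3 + 6 + 2 - 5 - 36 + 6) / 6 = -4.0000
deviations (xᵢ − x̄): 7.0000, 10.0000, 6.0000, -1.0000, -32.0000, 10.0000
Σ(xᵢ − x̄)² = 1310.0000 ⇒ m₂ = 1310.0000/6 = 218.33333
Σ(xᵢ − x̄)³ = -30210.0000 ⇒ m₃ = -30210.0000/6 = -5035.00000
m₂^(3/2) = 218.33333^(1.5) = 3226.11666
g_1 = m₃ / m₂^(3/2) = -5035.00000 / 3226.11666 ≈ -1.561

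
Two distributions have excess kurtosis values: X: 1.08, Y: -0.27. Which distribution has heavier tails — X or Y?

X

Higher excess kurtosis ⇒ heavier tails relative to the normal distribution.
1.08 vs -0.27: the larger is 1.08, so X has heavier tails. (X is leptokurtic — heavier-than-normal tails; the other is platykurtic.)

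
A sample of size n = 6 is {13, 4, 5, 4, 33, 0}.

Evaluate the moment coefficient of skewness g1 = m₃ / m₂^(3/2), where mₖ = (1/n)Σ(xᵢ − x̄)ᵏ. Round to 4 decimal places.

1.3532

x̄ = (13 + 4 + 5 + 4 + 33 + 0) / 6 = 9.8333
deviations (xᵢ − x̄): 3.1667, -5.8333, -4.8333, -5.8333, 23.1667, -9.8333
Σ(xᵢ − x̄)² = 734.8333 ⇒ m₂ = 734.8333/6 = 122.47222
Σ(xᵢ − x̄)³ = 11004.4444 ⇒ m₃ = 11004.4444/6 = 1834.07407
m₂^(3/2) = 122.47222^(1.5) = 1355.36541
g1 = m₃ / m₂^(3/2) = 1834.07407 / 1355.36541 ≈ 1.3532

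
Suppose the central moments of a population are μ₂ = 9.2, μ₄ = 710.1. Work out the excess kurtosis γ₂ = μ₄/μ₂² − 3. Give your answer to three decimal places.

μ₂² = 9.2² = 84.64000
μ₄/μ₂² = 710.1 / 84.64000 = 8.38965
γ₂ = 8.38965 − 3 ≈ 5.390

5.390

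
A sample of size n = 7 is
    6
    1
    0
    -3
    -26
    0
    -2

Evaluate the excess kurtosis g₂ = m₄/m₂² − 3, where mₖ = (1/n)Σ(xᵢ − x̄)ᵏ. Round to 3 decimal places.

1.530

x̄ = -3.4286
Σ(xᵢ − x̄)² = 643.7143 ⇒ m₂ = 91.95918
Σ(xᵢ − x̄)⁴ = 268127.1079 ⇒ m₄ = 38303.87255
m₂² = 8456.49146
g₂ = m₄/m₂² − 3 = 4.52952 − 3 ≈ 1.530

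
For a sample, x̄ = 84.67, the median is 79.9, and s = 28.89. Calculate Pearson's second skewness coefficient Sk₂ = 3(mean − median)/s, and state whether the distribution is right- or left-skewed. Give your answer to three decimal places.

Sk₂ = 3(84.67 − 79.9) / 28.89 = 3 × 4.7700 / 28.89
    = 14.3100 / 28.89 ≈ 0.495
Sk₂ > 0 ⇒ mean > median ⇒ right-skewed (positive skew).

0.495, right-skewed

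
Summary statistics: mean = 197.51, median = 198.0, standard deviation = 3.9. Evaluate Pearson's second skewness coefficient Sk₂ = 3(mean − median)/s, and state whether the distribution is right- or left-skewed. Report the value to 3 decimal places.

-0.377, left-skewed

Sk₂ = 3(197.51 − 198.0) / 3.9 = 3 × -0.4900 / 3.9
    = -1.4700 / 3.9 ≈ -0.377
Sk₂ < 0 ⇒ mean < median ⇒ left-skewed (negative skew).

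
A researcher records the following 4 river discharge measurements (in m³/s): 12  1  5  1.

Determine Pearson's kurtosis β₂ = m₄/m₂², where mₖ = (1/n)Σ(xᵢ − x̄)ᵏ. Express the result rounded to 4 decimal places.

x̄ = 4.7500
Σ(xᵢ − x̄)² = 80.7500 ⇒ m₂ = 20.18750
Σ(xᵢ − x̄)⁴ = 3158.3281 ⇒ m₄ = 789.58203
m₂² = 407.53516
β₂ = m₄/m₂² = 789.58203 / 407.53516 ≈ 1.9375

1.9375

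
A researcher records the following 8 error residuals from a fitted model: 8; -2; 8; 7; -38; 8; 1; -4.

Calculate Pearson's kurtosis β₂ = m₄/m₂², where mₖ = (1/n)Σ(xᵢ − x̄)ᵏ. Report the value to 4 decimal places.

x̄ = -1.5000
Σ(xᵢ − x̄)² = 1688.0000 ⇒ m₂ = 211.00000
Σ(xᵢ − x̄)⁴ = 1804623.5000 ⇒ m₄ = 225577.93750
m₂² = 44521.00000
β₂ = m₄/m₂² = 225577.93750 / 44521.00000 ≈ 5.0668

5.0668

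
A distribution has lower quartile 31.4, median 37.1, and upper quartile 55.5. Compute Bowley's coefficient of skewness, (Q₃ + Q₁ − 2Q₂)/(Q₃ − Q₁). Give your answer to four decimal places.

0.5270

numerator: Q₃ + Q₁ − 2Q₂ = 55.5 + 31.4 − 2×37.1 = 12.7000
denominator: Q₃ − Q₁ = 55.5 − 31.4 = 24.1000
Bowley skewness = 12.7000 / 24.1000 ≈ 0.5270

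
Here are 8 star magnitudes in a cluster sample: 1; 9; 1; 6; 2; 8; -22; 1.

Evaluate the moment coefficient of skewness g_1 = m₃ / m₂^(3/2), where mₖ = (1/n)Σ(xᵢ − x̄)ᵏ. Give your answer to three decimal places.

-1.752

x̄ = (1 + 9 + 1 + 6 + 2 + 8 - 22 + 1) / 8 = 0.7500
deviations (xᵢ − x̄): 0.2500, 8.2500, 0.2500, 5.2500, 1.2500, 7.2500, -22.7500, 0.2500
Σ(xᵢ − x̄)² = 667.5000 ⇒ m₂ = 667.5000/8 = 83.43750
Σ(xᵢ − x̄)³ = -10685.2500 ⇒ m₃ = -10685.2500/8 = -1335.65625
m₂^(3/2) = 83.43750^(1.5) = 762.15258
g_1 = m₃ / m₂^(3/2) = -1335.65625 / 762.15258 ≈ -1.752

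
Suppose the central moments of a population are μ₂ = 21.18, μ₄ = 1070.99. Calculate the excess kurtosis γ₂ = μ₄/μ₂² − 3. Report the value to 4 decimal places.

μ₂² = 21.18² = 448.59240
μ₄/μ₂² = 1070.99 / 448.59240 = 2.38745
γ₂ = 2.38745 − 3 ≈ -0.6126

-0.6126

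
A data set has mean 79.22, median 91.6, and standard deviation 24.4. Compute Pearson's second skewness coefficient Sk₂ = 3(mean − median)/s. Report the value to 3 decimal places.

Sk₂ = 3(79.22 − 91.6) / 24.4 = 3 × -12.3800 / 24.4
    = -37.1400 / 24.4 ≈ -1.522

-1.522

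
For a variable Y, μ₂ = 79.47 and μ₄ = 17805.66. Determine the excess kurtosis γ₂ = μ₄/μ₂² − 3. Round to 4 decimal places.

μ₂² = 79.47² = 6315.48090
μ₄/μ₂² = 17805.66 / 6315.48090 = 2.81937
γ₂ = 2.81937 − 3 ≈ -0.1806

-0.1806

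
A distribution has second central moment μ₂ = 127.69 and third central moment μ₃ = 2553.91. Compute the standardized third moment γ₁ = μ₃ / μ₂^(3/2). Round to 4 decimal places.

σ = √μ₂ = √127.69 = 11.30000
σ³ = μ₂^(3/2) = 1442.89700
γ₁ = μ₃/σ³ = 2553.91 / 1442.89700 ≈ 1.7700

1.7700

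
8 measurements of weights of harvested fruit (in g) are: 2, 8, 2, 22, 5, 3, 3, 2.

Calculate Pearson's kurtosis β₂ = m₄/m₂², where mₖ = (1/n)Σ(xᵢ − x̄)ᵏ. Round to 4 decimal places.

x̄ = 5.8750
Σ(xᵢ − x̄)² = 326.8750 ⇒ m₂ = 40.85938
Σ(xᵢ − x̄)⁴ = 68442.1504 ⇒ m₄ = 8555.26880
m₂² = 1669.48853
β₂ = m₄/m₂² = 8555.26880 / 1669.48853 ≈ 5.1245

5.1245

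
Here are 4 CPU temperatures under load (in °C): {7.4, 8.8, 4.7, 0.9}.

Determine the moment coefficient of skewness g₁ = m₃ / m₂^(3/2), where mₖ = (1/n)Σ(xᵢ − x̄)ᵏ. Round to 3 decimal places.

-0.454

x̄ = (7.4 + 8.8 + 4.7 + 0.9) / 4 = 5.4500
deviations (xᵢ − x̄): 1.9500, 3.3500, -0.7500, -4.5500
Σ(xᵢ − x̄)² = 36.2900 ⇒ m₂ = 36.2900/4 = 9.07250
Σ(xᵢ − x̄)³ = -49.6080 ⇒ m₃ = -49.6080/4 = -12.40200
m₂^(3/2) = 9.07250^(1.5) = 27.32691
g₁ = m₃ / m₂^(3/2) = -12.40200 / 27.32691 ≈ -0.454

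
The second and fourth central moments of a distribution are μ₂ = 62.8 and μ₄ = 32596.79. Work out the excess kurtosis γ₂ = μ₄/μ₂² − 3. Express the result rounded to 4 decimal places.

μ₂² = 62.8² = 3943.84000
μ₄/μ₂² = 32596.79 / 3943.84000 = 8.26524
γ₂ = 8.26524 − 3 ≈ 5.2652

5.2652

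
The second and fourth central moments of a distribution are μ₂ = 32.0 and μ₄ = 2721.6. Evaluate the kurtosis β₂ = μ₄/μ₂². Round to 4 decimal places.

μ₂² = 32.0² = 1024.00000
μ₄/μ₂² = 2721.6 / 1024.00000 = 2.65781
β₂ ≈ 2.6578

2.6578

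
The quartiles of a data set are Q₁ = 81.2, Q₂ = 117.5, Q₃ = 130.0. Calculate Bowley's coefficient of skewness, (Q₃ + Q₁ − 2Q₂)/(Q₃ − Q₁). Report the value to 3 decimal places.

numerator: Q₃ + Q₁ − 2Q₂ = 130.0 + 81.2 − 2×117.5 = -23.8000
denominator: Q₃ − Q₁ = 130.0 − 81.2 = 48.8000
Bowley skewness = -23.8000 / 48.8000 ≈ -0.488

-0.488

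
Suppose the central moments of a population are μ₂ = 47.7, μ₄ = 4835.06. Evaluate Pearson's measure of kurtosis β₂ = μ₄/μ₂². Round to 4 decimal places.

μ₂² = 47.7² = 2275.29000
μ₄/μ₂² = 4835.06 / 2275.29000 = 2.12503
β₂ ≈ 2.1250

2.1250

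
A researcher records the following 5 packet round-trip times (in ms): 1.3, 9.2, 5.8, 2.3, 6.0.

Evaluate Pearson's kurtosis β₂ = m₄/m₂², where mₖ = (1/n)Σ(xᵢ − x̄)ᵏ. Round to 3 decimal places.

x̄ = 4.9200
Σ(xᵢ − x̄)² = 40.2280 ⇒ m₂ = 8.04560
Σ(xᵢ − x̄)⁴ = 556.3692 ⇒ m₄ = 111.27385
m₂² = 64.73168
β₂ = m₄/m₂² = 111.27385 / 64.73168 ≈ 1.719

1.719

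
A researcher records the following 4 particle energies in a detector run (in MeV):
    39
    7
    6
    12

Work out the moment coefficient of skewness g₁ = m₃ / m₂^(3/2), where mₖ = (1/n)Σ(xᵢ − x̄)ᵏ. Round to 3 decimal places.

1.061

x̄ = (39 + 7 + 6 + 12) / 4 = 16.0000
deviations (xᵢ − x̄): 23.0000, -9.0000, -10.0000, -4.0000
Σ(xᵢ − x̄)² = 726.0000 ⇒ m₂ = 726.0000/4 = 181.50000
Σ(xᵢ − x̄)³ = 10374.0000 ⇒ m₃ = 10374.0000/4 = 2593.50000
m₂^(3/2) = 181.50000^(1.5) = 2445.20314
g₁ = m₃ / m₂^(3/2) = 2593.50000 / 2445.20314 ≈ 1.061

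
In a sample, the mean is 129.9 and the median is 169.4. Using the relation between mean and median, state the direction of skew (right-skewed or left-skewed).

left-skewed

mean − median = 129.9 − 169.4 = -39.5
mean < median ⇒ the longer tail is on the left ⇒ left-skewed (negatively skewed).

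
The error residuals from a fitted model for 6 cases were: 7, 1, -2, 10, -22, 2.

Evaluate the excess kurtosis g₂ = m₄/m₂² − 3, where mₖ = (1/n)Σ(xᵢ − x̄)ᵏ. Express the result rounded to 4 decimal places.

0.2820

x̄ = -0.6667
Σ(xᵢ − x̄)² = 639.3333 ⇒ m₂ = 106.55556
Σ(xᵢ − x̄)⁴ = 223587.7778 ⇒ m₄ = 37264.62963
m₂² = 11354.08642
g₂ = m₄/m₂² − 3 = 3.28205 − 3 ≈ 0.2820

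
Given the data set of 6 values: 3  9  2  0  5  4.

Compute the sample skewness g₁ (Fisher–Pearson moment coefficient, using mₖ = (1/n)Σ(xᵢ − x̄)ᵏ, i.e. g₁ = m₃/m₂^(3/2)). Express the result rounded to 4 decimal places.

0.5842

x̄ = (3 + 9 + 2 + 0 + 5 + 4) / 6 = 3.8333
deviations (xᵢ − x̄): -0.8333, 5.1667, -1.8333, -3.8333, 1.1667, 0.1667
Σ(xᵢ − x̄)² = 46.8333 ⇒ m₂ = 46.8333/6 = 7.80556
Σ(xᵢ − x̄)³ = 76.4444 ⇒ m₃ = 76.4444/6 = 12.74074
m₂^(3/2) = 7.80556^(1.5) = 21.80749
g₁ = m₃ / m₂^(3/2) = 12.74074 / 21.80749 ≈ 0.5842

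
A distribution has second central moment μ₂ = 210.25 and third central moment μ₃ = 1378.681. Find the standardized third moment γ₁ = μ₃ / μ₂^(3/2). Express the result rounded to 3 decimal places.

σ = √μ₂ = √210.25 = 14.50000
σ³ = μ₂^(3/2) = 3048.62500
γ₁ = μ₃/σ³ = 1378.681 / 3048.62500 ≈ 0.452

0.452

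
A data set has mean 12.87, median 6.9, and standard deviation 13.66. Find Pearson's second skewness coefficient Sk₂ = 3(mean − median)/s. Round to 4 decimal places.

1.3111

Sk₂ = 3(12.87 − 6.9) / 13.66 = 3 × 5.9700 / 13.66
    = 17.9100 / 13.66 ≈ 1.3111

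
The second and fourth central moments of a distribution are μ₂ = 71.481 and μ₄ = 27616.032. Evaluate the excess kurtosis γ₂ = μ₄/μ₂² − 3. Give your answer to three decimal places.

2.405

μ₂² = 71.481² = 5109.53336
μ₄/μ₂² = 27616.032 / 5109.53336 = 5.40481
γ₂ = 5.40481 − 3 ≈ 2.405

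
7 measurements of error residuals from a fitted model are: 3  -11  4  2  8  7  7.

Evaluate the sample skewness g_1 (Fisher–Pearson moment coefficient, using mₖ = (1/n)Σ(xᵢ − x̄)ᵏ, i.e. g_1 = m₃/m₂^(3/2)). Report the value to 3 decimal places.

-1.549

x̄ = (3 - 11 + 4 + 2 + 8 + 7 + 7) / 7 = 2.8571
deviations (xᵢ − x̄): 0.1429, -13.8571, 1.1429, -0.8571, 5.1429, 4.1429, 4.1429
Σ(xᵢ − x̄)² = 254.8571 ⇒ m₂ = 254.8571/7 = 36.40816
Σ(xᵢ − x̄)³ = -2381.7551 ⇒ m₃ = -2381.7551/7 = -340.25073
m₂^(3/2) = 36.40816^(1.5) = 219.68386
g_1 = m₃ / m₂^(3/2) = -340.25073 / 219.68386 ≈ -1.549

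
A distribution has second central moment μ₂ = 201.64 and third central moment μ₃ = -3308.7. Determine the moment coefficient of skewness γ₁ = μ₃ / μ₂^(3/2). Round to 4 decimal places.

σ = √μ₂ = √201.64 = 14.20000
σ³ = μ₂^(3/2) = 2863.28800
γ₁ = μ₃/σ³ = -3308.7 / 2863.28800 ≈ -1.1556

-1.1556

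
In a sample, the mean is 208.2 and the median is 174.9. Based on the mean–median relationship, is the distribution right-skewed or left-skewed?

right-skewed

mean − median = 208.2 − 174.9 = 33.3
mean > median ⇒ the longer tail is on the right ⇒ right-skewed (positively skewed).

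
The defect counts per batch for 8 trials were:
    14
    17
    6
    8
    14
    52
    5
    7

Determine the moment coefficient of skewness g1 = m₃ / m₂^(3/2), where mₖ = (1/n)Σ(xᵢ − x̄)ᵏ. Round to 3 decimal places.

1.918

x̄ = (14 + 17 + 6 + 8 + 14 + 52 + 5 + 7) / 8 = 15.3750
deviations (xᵢ − x̄): -1.3750, 1.6250, -9.3750, -7.3750, -1.3750, 36.6250, -10.3750, -8.3750
Σ(xᵢ − x̄)² = 1667.8750 ⇒ m₂ = 1667.8750/8 = 208.48438
Σ(xᵢ − x̄)³ = 46198.2188 ⇒ m₃ = 46198.2188/8 = 5774.77734
m₂^(3/2) = 208.48438^(1.5) = 3010.30339
g1 = m₃ / m₂^(3/2) = 5774.77734 / 3010.30339 ≈ 1.918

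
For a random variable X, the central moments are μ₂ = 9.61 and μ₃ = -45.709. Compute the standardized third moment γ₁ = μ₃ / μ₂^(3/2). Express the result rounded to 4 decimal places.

-1.5343

σ = √μ₂ = √9.61 = 3.10000
σ³ = μ₂^(3/2) = 29.79100
γ₁ = μ₃/σ³ = -45.709 / 29.79100 ≈ -1.5343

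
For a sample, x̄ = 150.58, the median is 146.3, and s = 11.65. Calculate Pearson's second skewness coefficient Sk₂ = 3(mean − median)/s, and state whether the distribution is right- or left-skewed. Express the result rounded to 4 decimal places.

1.1021, right-skewed

Sk₂ = 3(150.58 − 146.3) / 11.65 = 3 × 4.2800 / 11.65
    = 12.8400 / 11.65 ≈ 1.1021
Sk₂ > 0 ⇒ mean > median ⇒ right-skewed (positive skew).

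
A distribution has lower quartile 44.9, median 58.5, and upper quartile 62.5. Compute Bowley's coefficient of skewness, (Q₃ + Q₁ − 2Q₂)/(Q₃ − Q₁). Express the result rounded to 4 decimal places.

-0.5455

numerator: Q₃ + Q₁ − 2Q₂ = 62.5 + 44.9 − 2×58.5 = -9.6000
denominator: Q₃ − Q₁ = 62.5 − 44.9 = 17.6000
Bowley skewness = -9.6000 / 17.6000 ≈ -0.5455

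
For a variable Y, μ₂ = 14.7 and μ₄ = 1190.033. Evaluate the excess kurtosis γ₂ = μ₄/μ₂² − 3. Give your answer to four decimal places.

μ₂² = 14.7² = 216.09000
μ₄/μ₂² = 1190.033 / 216.09000 = 5.50712
γ₂ = 5.50712 − 3 ≈ 2.5071

2.5071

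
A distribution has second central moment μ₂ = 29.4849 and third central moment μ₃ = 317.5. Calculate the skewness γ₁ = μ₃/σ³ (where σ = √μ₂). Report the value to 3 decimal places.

σ = √μ₂ = √29.4849 = 5.43000
σ³ = μ₂^(3/2) = 160.10301
γ₁ = μ₃/σ³ = 317.5 / 160.10301 ≈ 1.983

1.983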